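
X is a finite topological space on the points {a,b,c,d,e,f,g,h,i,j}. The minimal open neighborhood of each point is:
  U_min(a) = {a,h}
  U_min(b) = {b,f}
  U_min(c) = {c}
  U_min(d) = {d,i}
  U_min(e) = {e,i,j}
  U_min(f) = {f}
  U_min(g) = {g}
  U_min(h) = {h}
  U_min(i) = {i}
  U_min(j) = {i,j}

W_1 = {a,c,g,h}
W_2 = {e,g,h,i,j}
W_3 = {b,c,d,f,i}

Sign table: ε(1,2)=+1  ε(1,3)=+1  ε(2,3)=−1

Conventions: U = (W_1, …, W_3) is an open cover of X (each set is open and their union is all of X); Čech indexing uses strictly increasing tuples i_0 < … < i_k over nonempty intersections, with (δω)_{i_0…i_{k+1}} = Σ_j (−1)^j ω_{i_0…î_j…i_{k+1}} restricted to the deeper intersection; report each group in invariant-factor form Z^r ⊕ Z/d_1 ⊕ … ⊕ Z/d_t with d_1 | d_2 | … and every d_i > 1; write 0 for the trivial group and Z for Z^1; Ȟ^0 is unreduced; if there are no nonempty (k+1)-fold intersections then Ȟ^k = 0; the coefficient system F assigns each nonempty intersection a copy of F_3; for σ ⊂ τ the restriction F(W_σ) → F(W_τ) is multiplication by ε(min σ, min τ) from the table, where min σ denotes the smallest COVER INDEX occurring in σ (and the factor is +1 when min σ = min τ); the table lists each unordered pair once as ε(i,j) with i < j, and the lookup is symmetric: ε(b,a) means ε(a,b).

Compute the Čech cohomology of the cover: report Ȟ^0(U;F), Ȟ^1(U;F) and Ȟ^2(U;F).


Ȟ^0(U;F) ≅ 0,  Ȟ^1(U;F) ≅ 0,  Ȟ^2(U;F) ≅ 0

intersection data:
  W12={g,h} W13={c} W23={i}
C dims 3,3; δ0: rk_F3 3
Ȟ^0 = (3 − 3) − 0 = 0, so Ȟ^0 ≅ 0
Ȟ^1 = (3 − 0) − 3 = 0, so Ȟ^1 ≅ 0
Ȟ^2 = (0 − 0) − 0 = 0, so Ȟ^2 ≅ 0


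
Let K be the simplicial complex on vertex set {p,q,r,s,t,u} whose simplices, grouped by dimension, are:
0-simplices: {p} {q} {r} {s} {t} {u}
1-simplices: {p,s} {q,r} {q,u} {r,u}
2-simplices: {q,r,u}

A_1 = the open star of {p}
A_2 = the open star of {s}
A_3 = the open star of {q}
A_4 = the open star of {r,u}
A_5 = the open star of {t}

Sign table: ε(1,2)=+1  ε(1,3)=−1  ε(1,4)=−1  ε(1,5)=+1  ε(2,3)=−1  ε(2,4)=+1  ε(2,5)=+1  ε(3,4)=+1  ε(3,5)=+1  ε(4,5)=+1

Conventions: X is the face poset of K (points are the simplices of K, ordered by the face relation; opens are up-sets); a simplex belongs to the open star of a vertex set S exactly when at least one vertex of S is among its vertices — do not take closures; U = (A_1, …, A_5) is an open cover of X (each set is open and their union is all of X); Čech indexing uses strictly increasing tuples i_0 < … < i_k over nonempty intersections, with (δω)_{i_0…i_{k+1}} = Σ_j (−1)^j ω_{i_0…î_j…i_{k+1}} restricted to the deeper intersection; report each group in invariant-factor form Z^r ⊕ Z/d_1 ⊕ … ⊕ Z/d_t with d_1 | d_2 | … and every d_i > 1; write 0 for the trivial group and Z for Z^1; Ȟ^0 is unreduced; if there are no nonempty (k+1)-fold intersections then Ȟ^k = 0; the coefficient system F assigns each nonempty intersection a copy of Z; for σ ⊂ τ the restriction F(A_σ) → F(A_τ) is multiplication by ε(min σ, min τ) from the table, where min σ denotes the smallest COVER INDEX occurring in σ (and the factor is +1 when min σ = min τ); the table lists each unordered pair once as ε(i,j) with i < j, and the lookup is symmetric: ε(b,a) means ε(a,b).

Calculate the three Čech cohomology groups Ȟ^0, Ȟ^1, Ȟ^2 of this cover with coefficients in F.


cover nerve:
  A1={{p},{p,s}} A2={{s},{p,s}} A3={{q},{q,r},{q,u},{q,r,u}} A4={{r},{u},{q,r},{q,u},{r,u},{q,r,u}} A5={{t}}
  A12={{p,s}} A34={{q,r},{q,u},{q,r,u}}
C dims 5,2; δ0: rk 2, SNF 1^2
Ȟ^0: (5−2)−0=3 ⇒ Z^3
Ȟ^1: (2−0)−2=0 ⇒ 0
Ȟ^2: (0−0)−0=0 ⇒ 0

Ȟ^0 ≅ Z^3, Ȟ^1 ≅ 0 and Ȟ^2 ≅ 0


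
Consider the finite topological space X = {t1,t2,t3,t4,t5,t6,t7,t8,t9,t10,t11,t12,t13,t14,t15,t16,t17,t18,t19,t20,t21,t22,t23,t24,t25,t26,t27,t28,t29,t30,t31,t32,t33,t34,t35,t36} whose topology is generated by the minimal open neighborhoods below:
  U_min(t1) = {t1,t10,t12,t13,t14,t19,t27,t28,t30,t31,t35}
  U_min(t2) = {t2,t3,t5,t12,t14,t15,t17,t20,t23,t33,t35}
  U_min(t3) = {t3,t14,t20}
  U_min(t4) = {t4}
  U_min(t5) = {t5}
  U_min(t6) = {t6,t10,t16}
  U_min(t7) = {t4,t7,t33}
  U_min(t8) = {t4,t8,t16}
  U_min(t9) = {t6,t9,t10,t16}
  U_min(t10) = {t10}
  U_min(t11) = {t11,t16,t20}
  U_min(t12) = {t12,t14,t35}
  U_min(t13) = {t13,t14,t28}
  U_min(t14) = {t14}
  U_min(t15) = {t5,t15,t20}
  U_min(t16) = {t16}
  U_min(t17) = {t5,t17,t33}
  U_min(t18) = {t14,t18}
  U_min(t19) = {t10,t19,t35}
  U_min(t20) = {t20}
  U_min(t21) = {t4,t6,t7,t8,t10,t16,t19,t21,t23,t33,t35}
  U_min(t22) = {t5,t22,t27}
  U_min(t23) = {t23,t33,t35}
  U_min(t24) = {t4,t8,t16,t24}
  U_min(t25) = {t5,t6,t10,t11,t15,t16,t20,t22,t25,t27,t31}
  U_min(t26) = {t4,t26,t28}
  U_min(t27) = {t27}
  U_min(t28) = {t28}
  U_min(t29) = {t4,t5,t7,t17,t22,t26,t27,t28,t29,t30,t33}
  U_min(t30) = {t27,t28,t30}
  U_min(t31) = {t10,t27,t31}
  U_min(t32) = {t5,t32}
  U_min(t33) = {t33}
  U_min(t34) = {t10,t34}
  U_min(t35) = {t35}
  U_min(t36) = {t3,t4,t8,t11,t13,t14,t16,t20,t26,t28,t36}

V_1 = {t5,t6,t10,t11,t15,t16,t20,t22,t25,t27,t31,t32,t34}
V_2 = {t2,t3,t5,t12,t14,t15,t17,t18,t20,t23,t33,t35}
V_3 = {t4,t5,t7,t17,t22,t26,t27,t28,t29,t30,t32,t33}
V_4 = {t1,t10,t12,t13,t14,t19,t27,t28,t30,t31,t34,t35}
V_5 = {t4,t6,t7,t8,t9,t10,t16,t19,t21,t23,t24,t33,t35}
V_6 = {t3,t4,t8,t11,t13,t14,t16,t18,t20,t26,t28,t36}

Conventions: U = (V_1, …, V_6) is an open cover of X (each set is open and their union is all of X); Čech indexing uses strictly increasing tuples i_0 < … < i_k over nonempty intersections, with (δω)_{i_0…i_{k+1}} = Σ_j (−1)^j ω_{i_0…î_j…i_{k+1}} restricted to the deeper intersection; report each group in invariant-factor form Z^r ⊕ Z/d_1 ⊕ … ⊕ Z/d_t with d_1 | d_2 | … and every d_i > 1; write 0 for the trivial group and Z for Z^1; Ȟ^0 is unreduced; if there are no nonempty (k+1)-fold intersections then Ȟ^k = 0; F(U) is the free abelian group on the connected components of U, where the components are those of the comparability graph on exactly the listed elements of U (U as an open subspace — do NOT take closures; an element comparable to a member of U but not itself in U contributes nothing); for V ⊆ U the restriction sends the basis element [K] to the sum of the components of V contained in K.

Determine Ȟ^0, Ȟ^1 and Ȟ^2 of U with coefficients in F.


Ȟ^0(U;F) ≅ Z, Ȟ^1(U;F) ≅ 0 and Ȟ^2(U;F) ≅ Z/2

intersection data:
  V12={t5,t15,t20} V13={t5,t22,t27,t32} V14={t10,t27,t31,t34} V15={t6,t10,t16} V16={t11,t16,t20} V23={t5,t17,t33} V24={t12,t14,t35} V25={t23,t33,t35} V26={t3,t14,t18,t20} V34={t27,t28,t30} V35={t4,t7,t33} V36={t4,t26,t28} V45={t10,t19,t35} V46={t13,t14,t28} V56={t4,t8,t16}
  V123={t5} V126={t20} V134={t27} V145={t10} V156={t16} V235={t33} V245={t35} V246={t14} V346={t28} V356={t4}
components per intersection:
  V1: {t5,t6,t10,t11,t15,t16,t20,t22,t25,t27,t31,t32,t34}
  V2: {t2,t3,t5,t12,t14,t15,t17,t18,t20,t23,t33,t35}
  V3: {t4,t5,t7,t17,t22,t26,t27,t28,t29,t30,t32,t33}
  V4: {t1,t10,t12,t13,t14,t19,t27,t28,t30,t31,t34,t35}
  V5: {t4,t6,t7,t8,t9,t10,t16,t19,t21,t23,t24,t33,t35}
  V6: {t3,t4,t8,t11,t13,t14,t16,t18,t20,t26,t28,t36}
  V12: {t5,t15,t20}
  V13: {t5,t22,t27,t32}
  V14: {t10,t27,t31,t34}
  V15: {t6,t10,t16}
  V16: {t11,t16,t20}
  V23: {t5,t17,t33}
  V24: {t12,t14,t35}
  V25: {t23,t33,t35}
  V26: {t3,t14,t18,t20}
  V34: {t27,t28,t30}
  V35: {t4,t7,t33}
  V36: {t4,t26,t28}
  V45: {t10,t19,t35}
  V46: {t13,t14,t28}
  V56: {t4,t8,t16}
  V123: {t5}
  V126: {t20}
  V134: {t27}
  V145: {t10}
  V156: {t16}
  V235: {t33}
  V245: {t35}
  V246: {t14}
  V346: {t28}
  V356: {t4}
C dims 6,15,10; δ0: rk 5, SNF 1^5; δ1: rk 10, SNF 1^9·2
Ȟ^0 = (6 − 5) − 0 = 1, so Ȟ^0 ≅ Z
Ȟ^1 = (15 − 10) − 5 = 0, so Ȟ^1 ≅ 0
Ȟ^2 = (10 − 0) − 10 = 0 plus torsion [2], so Ȟ^2 ≅ Z/2


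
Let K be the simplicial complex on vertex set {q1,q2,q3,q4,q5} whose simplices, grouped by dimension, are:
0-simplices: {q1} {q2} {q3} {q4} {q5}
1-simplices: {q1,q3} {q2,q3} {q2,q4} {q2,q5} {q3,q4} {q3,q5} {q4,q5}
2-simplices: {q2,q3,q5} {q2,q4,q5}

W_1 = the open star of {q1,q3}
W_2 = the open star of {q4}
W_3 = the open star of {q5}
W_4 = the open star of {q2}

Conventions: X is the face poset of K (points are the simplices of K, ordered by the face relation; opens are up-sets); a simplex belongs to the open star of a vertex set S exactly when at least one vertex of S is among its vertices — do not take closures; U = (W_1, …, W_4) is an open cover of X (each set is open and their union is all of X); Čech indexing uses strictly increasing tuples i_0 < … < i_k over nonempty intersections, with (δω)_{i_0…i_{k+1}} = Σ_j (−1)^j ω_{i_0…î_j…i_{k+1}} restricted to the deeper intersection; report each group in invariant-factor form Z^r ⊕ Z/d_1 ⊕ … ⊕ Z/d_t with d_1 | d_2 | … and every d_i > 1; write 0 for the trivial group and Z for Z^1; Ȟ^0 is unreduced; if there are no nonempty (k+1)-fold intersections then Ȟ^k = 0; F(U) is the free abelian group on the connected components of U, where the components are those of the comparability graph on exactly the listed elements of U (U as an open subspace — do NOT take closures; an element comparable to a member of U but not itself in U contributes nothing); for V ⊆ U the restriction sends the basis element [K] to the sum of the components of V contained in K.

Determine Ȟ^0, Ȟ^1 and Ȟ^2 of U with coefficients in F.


Ȟ^0 ≅ Z, Ȟ^1 ≅ Z, Ȟ^2 ≅ 0

nonempty intersections:
  W1={{q1},{q3},{q1,q3},{q2,q3},{q3,q4},{q3,q5},{q2,q3,q5}} W2={{q4},{q2,q4},{q3,q4},{q4,q5},{q2,q4,q5}} W3={{q5},{q2,q5},{q3,q5},{q4,q5},{q2,q3,q5},{q2,q4,q5}} W4={{q2},{q2,q3},{q2,q4},{q2,q5},{q2,q3,q5},{q2,q4,q5}}
  W12={{q3,q4}} W13={{q3,q5},{q2,q3,q5}} W14={{q2,q3},{q2,q3,q5}} W23={{q4,q5},{q2,q4,q5}} W24={{q2,q4},{q2,q4,q5}} W34={{q2,q5},{q2,q3,q5},{q2,q4,q5}}
  W134={{q2,q3,q5}} W234={{q2,q4,q5}}
components per intersection:
  W1: {{q1},{q3},{q1,q3},{q2,q3},{q3,q4},{q3,q5},{q2,q3,q5}}
  W2: {{q4},{q2,q4},{q3,q4},{q4,q5},{q2,q4,q5}}
  W3: {{q5},{q2,q5},{q3,q5},{q4,q5},{q2,q3,q5},{q2,q4,q5}}
  W4: {{q2},{q2,q3},{q2,q4},{q2,q5},{q2,q3,q5},{q2,q4,q5}}
  W12: {{q3,q4}}
  W13: {{q3,q5},{q2,q3,q5}}
  W14: {{q2,q3},{q2,q3,q5}}
  W23: {{q4,q5},{q2,q4,q5}}
  W24: {{q2,q4},{q2,q4,q5}}
  W34: {{q2,q5},{q2,q3,q5},{q2,q4,q5}}
  W134: {{q2,q3,q5}}
  W234: {{q2,q4,q5}}
C dims 4,6,2; δ0: rk 3, SNF 1^3; δ1: rk 2, SNF 1^2
Ȟ^0: (4−3)−0=1 ⇒ Z
Ȟ^1: (6−2)−3=1 ⇒ Z
Ȟ^2: (2−0)−2=0 ⇒ 0


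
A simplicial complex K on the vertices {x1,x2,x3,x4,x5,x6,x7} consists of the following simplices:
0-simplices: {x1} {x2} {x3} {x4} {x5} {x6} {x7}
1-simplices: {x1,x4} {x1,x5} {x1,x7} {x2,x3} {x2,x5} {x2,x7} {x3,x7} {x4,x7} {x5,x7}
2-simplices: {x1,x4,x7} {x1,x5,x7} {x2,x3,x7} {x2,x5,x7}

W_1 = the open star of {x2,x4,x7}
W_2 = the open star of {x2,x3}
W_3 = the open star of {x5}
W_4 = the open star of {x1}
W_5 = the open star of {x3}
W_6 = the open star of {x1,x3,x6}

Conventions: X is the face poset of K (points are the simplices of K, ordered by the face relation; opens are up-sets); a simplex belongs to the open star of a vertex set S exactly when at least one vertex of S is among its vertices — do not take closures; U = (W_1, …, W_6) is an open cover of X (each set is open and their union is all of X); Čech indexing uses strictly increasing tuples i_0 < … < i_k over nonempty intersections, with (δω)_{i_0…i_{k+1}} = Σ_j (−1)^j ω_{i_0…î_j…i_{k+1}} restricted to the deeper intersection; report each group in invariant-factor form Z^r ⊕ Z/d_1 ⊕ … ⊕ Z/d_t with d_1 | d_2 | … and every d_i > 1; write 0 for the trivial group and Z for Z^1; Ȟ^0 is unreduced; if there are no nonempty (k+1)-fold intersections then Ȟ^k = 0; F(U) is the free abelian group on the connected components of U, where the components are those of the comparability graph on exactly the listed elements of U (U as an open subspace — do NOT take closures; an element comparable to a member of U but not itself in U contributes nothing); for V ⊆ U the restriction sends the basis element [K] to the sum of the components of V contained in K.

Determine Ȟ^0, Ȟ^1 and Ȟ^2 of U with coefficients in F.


Ȟ^0(U;F) ≅ Z^2, Ȟ^1(U;F) ≅ 0, Ȟ^2(U;F) ≅ 0

cover nerve:
  W1={{x2},{x4},{x7},{x1,x4},{x1,x7},{x2,x3},{x2,x5},{x2,x7},{x3,x7},{x4,x7},{x5,x7},{x1,x4,x7},{x1,x5,x7},{x2,x3,x7},{x2,x5,x7}} W2={{x2},{x3},{x2,x3},{x2,x5},{x2,x7},{x3,x7},{x2,x3,x7},{x2,x5,x7}} W3={{x5},{x1,x5},{x2,x5},{x5,x7},{x1,x5,x7},{x2,x5,x7}} W4={{x1},{x1,x4},{x1,x5},{x1,x7},{x1,x4,x7},{x1,x5,x7}} W5={{x3},{x2,x3},{x3,x7},{x2,x3,x7}} W6={{x1},{x3},{x6},{x1,x4},{x1,x5},{x1,x7},{x2,x3},{x3,x7},{x1,x4,x7},{x1,x5,x7},{x2,x3,x7}}
  W12={{x2},{x2,x3},{x2,x5},{x2,x7},{x3,x7},{x2,x3,x7},{x2,x5,x7}} W13={{x2,x5},{x5,x7},{x1,x5,x7},{x2,x5,x7}} W14={{x1,x4},{x1,x7},{x1,x4,x7},{x1,x5,x7}} W15={{x2,x3},{x3,x7},{x2,x3,x7}} W16={{x1,x4},{x1,x7},{x2,x3},{x3,x7},{x1,x4,x7},{x1,x5,x7},{x2,x3,x7}} W23={{x2,x5},{x2,x5,x7}} W25={{x3},{x2,x3},{x3,x7},{x2,x3,x7}} W26={{x3},{x2,x3},{x3,x7},{x2,x3,x7}} W34={{x1,x5},{x1,x5,x7}} W36={{x1,x5},{x1,x5,x7}} W46={{x1},{x1,x4},{x1,x5},{x1,x7},{x1,x4,x7},{x1,x5,x7}} W56={{x3},{x2,x3},{x3,x7},{x2,x3,x7}}
  W123={{x2,x5},{x2,x5,x7}} W125={{x2,x3},{x3,x7},{x2,x3,x7}} W126={{x2,x3},{x3,x7},{x2,x3,x7}} W134={{x1,x5,x7}} W136={{x1,x5,x7}} W146={{x1,x4},{x1,x7},{x1,x4,x7},{x1,x5,x7}} W156={{x2,x3},{x3,x7},{x2,x3,x7}} W256={{x3},{x2,x3},{x3,x7},{x2,x3,x7}} W346={{x1,x5},{x1,x5,x7}}
  W1256={{x2,x3},{x3,x7},{x2,x3,x7}} W1346={{x1,x5,x7}}
components per intersection:
  W1: {{x2},{x4},{x7},{x1,x4},{x1,x7},{x2,x3},{x2,x5},{x2,x7},{x3,x7},{x4,x7},{x5,x7},{x1,x4,x7},{x1,x5,x7},{x2,x3,x7},{x2,x5,x7}}
  W2: {{x2},{x3},{x2,x3},{x2,x5},{x2,x7},{x3,x7},{x2,x3,x7},{x2,x5,x7}}
  W3: {{x5},{x1,x5},{x2,x5},{x5,x7},{x1,x5,x7},{x2,x5,x7}}
  W4: {{x1},{x1,x4},{x1,x5},{x1,x7},{x1,x4,x7},{x1,x5,x7}}
  W5: {{x3},{x2,x3},{x3,x7},{x2,x3,x7}}
  W6: {{x1},{x1,x4},{x1,x5},{x1,x7},{x1,x4,x7},{x1,x5,x7}} {{x3},{x2,x3},{x3,x7},{x2,x3,x7}} {{x6}}
  W12: {{x2},{x2,x3},{x2,x5},{x2,x7},{x3,x7},{x2,x3,x7},{x2,x5,x7}}
  W13: {{x2,x5},{x5,x7},{x1,x5,x7},{x2,x5,x7}}
  W14: {{x1,x4},{x1,x7},{x1,x4,x7},{x1,x5,x7}}
  W15: {{x2,x3},{x3,x7},{x2,x3,x7}}
  W16: {{x1,x4},{x1,x7},{x1,x4,x7},{x1,x5,x7}} {{x2,x3},{x3,x7},{x2,x3,x7}}
  W23: {{x2,x5},{x2,x5,x7}}
  W25: {{x3},{x2,x3},{x3,x7},{x2,x3,x7}}
  W26: {{x3},{x2,x3},{x3,x7},{x2,x3,x7}}
  W34: {{x1,x5},{x1,x5,x7}}
  W36: {{x1,x5},{x1,x5,x7}}
  W46: {{x1},{x1,x4},{x1,x5},{x1,x7},{x1,x4,x7},{x1,x5,x7}}
  W56: {{x3},{x2,x3},{x3,x7},{x2,x3,x7}}
  W123: {{x2,x5},{x2,x5,x7}}
  W125: {{x2,x3},{x3,x7},{x2,x3,x7}}
  W126: {{x2,x3},{x3,x7},{x2,x3,x7}}
  W134: {{x1,x5,x7}}
  W136: {{x1,x5,x7}}
  W146: {{x1,x4},{x1,x7},{x1,x4,x7},{x1,x5,x7}}
  W156: {{x2,x3},{x3,x7},{x2,x3,x7}}
  W256: {{x3},{x2,x3},{x3,x7},{x2,x3,x7}}
  W346: {{x1,x5},{x1,x5,x7}}
  W1256: {{x2,x3},{x3,x7},{x2,x3,x7}}
  W1346: {{x1,x5,x7}}
C dims 8,13,9,2; δ0: rk 6, SNF 1^6; δ1: rk 7, SNF 1^7; δ2: rk 2, SNF 1^2
Ȟ^0: (8−6)−0=2 ⇒ Z^2
Ȟ^1: (13−7)−6=0 ⇒ 0
Ȟ^2: (9−2)−7=0 ⇒ 0


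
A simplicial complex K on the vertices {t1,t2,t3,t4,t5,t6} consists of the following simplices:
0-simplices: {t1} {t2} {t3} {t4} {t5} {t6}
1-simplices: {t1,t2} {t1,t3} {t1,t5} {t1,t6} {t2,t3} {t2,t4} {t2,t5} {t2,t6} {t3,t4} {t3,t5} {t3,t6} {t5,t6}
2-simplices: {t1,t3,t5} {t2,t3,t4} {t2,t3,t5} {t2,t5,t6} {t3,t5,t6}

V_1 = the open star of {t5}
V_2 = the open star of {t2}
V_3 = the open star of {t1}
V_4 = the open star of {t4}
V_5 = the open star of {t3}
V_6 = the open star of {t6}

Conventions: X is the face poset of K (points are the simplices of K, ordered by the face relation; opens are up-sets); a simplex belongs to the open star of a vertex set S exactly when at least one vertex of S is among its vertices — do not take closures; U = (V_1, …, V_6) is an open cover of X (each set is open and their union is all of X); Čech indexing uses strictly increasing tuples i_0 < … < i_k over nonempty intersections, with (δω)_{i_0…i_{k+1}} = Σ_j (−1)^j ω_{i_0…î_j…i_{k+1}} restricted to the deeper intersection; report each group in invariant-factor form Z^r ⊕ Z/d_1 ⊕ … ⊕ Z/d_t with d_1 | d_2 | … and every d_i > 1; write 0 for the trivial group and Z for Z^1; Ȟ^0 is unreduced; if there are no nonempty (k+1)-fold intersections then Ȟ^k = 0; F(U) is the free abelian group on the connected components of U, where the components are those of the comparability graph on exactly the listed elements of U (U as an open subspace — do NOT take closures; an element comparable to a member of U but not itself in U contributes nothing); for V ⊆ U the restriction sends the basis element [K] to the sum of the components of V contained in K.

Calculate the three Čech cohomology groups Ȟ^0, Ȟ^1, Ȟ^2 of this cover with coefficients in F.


intersection data:
  V1={{t5},{t1,t5},{t2,t5},{t3,t5},{t5,t6},{t1,t3,t5},{t2,t3,t5},{t2,t5,t6},{t3,t5,t6}} V2={{t2},{t1,t2},{t2,t3},{t2,t4},{t2,t5},{t2,t6},{t2,t3,t4},{t2,t3,t5},{t2,t5,t6}} V3={{t1},{t1,t2},{t1,t3},{t1,t5},{t1,t6},{t1,t3,t5}} V4={{t4},{t2,t4},{t3,t4},{t2,t3,t4}} V5={{t3},{t1,t3},{t2,t3},{t3,t4},{t3,t5},{t3,t6},{t1,t3,t5},{t2,t3,t4},{t2,t3,t5},{t3,t5,t6}} V6={{t6},{t1,t6},{t2,t6},{t3,t6},{t5,t6},{t2,t5,t6},{t3,t5,t6}}
  V12={{t2,t5},{t2,t3,t5},{t2,t5,t6}} V13={{t1,t5},{t1,t3,t5}} V15={{t3,t5},{t1,t3,t5},{t2,t3,t5},{t3,t5,t6}} V16={{t5,t6},{t2,t5,t6},{t3,t5,t6}} V23={{t1,t2}} V24={{t2,t4},{t2,t3,t4}} V25={{t2,t3},{t2,t3,t4},{t2,t3,t5}} V26={{t2,t6},{t2,t5,t6}} V35={{t1,t3},{t1,t3,t5}} V36={{t1,t6}} V45={{t3,t4},{t2,t3,t4}} V56={{t3,t6},{t3,t5,t6}}
  V125={{t2,t3,t5}} V126={{t2,t5,t6}} V135={{t1,t3,t5}} V156={{t3,t5,t6}} V245={{t2,t3,t4}}
components per intersection:
  V1: {{t5},{t1,t5},{t2,t5},{t3,t5},{t5,t6},{t1,t3,t5},{t2,t3,t5},{t2,t5,t6},{t3,t5,t6}}
  V2: {{t2},{t1,t2},{t2,t3},{t2,t4},{t2,t5},{t2,t6},{t2,t3,t4},{t2,t3,t5},{t2,t5,t6}}
  V3: {{t1},{t1,t2},{t1,t3},{t1,t5},{t1,t6},{t1,t3,t5}}
  V4: {{t4},{t2,t4},{t3,t4},{t2,t3,t4}}
  V5: {{t3},{t1,t3},{t2,t3},{t3,t4},{t3,t5},{t3,t6},{t1,t3,t5},{t2,t3,t4},{t2,t3,t5},{t3,t5,t6}}
  V6: {{t6},{t1,t6},{t2,t6},{t3,t6},{t5,t6},{t2,t5,t6},{t3,t5,t6}}
  V12: {{t2,t5},{t2,t3,t5},{t2,t5,t6}}
  V13: {{t1,t5},{t1,t3,t5}}
  V15: {{t3,t5},{t1,t3,t5},{t2,t3,t5},{t3,t5,t6}}
  V16: {{t5,t6},{t2,t5,t6},{t3,t5,t6}}
  V23: {{t1,t2}}
  V24: {{t2,t4},{t2,t3,t4}}
  V25: {{t2,t3},{t2,t3,t4},{t2,t3,t5}}
  V26: {{t2,t6},{t2,t5,t6}}
  V35: {{t1,t3},{t1,t3,t5}}
  V36: {{t1,t6}}
  V45: {{t3,t4},{t2,t3,t4}}
  V56: {{t3,t6},{t3,t5,t6}}
  V125: {{t2,t3,t5}}
  V126: {{t2,t5,t6}}
  V135: {{t1,t3,t5}}
  V156: {{t3,t5,t6}}
  V245: {{t2,t3,t4}}
C dims 6,12,5; δ0: rk 5, SNF 1^5; δ1: rk 5, SNF 1^5
Ȟ^0 = (6 − 5) − 0 = 1, so Ȟ^0 ≅ Z
Ȟ^1 = (12 − 5) − 5 = 2, so Ȟ^1 ≅ Z^2
Ȟ^2 = (5 − 0) − 5 = 0, so Ȟ^2 ≅ 0

Ȟ^0 ≅ Z; Ȟ^1 ≅ Z^2; Ȟ^2 ≅ 0


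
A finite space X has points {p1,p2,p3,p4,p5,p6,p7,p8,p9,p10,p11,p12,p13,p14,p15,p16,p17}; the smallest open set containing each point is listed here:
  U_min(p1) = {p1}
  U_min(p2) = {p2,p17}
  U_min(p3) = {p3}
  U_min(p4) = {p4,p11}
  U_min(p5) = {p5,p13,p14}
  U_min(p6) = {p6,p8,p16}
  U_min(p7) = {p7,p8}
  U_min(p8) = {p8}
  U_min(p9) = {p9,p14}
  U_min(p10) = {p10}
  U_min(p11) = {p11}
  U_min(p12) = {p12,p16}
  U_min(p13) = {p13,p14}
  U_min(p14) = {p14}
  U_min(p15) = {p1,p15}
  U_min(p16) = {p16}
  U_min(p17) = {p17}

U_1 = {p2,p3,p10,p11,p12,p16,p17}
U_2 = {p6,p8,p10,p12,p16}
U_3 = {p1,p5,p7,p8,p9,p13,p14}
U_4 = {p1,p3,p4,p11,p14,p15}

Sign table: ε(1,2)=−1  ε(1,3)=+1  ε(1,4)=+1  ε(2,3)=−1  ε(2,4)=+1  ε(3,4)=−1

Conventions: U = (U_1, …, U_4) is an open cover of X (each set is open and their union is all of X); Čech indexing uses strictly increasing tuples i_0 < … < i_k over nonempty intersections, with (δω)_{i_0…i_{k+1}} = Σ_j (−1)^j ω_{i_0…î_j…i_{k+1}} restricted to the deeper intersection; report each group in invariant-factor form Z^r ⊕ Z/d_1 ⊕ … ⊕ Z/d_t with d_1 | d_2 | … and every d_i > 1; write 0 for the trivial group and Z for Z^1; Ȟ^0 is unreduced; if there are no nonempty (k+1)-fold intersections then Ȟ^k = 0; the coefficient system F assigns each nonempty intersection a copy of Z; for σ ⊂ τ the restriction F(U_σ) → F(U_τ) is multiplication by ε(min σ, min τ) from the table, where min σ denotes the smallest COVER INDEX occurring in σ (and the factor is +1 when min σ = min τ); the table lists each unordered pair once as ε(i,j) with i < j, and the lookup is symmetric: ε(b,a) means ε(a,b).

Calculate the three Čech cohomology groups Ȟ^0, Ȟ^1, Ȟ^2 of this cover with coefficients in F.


intersection data:
  U12={p10,p12,p16} U14={p3,p11} U23={p8} U34={p1,p14}
C dims 4,4; δ0: rk 4, SNF 1^3·2
Ȟ^0 = (4 − 4) − 0 = 0, so Ȟ^0 ≅ 0
Ȟ^1 = (4 − 0) − 4 = 0 plus torsion [2], so Ȟ^1 ≅ Z/2
Ȟ^2 = (0 − 0) − 0 = 0, so Ȟ^2 ≅ 0

Ȟ^0 ≅ 0, Ȟ^1 ≅ Z/2, Ȟ^2 ≅ 0


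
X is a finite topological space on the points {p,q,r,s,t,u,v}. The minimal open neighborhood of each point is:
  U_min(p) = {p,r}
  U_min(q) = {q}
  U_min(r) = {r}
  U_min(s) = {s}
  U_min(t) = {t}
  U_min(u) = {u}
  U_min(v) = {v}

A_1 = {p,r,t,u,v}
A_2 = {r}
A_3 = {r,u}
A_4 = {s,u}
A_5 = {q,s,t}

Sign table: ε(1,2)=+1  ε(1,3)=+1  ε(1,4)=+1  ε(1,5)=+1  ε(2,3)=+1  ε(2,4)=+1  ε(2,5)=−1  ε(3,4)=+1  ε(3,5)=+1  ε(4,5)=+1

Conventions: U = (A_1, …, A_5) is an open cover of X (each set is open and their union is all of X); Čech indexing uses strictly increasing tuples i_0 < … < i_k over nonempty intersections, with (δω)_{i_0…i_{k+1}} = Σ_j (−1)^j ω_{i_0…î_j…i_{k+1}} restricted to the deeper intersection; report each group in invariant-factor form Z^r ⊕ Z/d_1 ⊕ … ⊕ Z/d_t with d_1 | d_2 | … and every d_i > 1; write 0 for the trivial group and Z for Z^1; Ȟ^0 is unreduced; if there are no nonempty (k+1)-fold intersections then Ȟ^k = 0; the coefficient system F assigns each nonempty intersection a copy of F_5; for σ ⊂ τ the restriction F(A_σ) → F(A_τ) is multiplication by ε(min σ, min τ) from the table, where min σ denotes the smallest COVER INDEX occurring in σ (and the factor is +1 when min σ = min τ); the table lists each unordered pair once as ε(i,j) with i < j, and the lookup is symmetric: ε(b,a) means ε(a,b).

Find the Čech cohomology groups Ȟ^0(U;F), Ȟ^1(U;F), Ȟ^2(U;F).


nonempty intersections:
  A12={r} A13={r,u} A14={u} A15={t} A23={r} A34={u} A45={s}
  A123={r} A134={u}
C dims 5,7,2; δ0: rk_F5 4; δ1: rk_F5 2
Ȟ^0: (5−4)−0=1 ⇒ Z/5
Ȟ^1: (7−2)−4=1 ⇒ Z/5
Ȟ^2: (2−0)−2=0 ⇒ 0

Ȟ^0 ≅ Z/5,  Ȟ^1 ≅ Z/5,  Ȟ^2 ≅ 0


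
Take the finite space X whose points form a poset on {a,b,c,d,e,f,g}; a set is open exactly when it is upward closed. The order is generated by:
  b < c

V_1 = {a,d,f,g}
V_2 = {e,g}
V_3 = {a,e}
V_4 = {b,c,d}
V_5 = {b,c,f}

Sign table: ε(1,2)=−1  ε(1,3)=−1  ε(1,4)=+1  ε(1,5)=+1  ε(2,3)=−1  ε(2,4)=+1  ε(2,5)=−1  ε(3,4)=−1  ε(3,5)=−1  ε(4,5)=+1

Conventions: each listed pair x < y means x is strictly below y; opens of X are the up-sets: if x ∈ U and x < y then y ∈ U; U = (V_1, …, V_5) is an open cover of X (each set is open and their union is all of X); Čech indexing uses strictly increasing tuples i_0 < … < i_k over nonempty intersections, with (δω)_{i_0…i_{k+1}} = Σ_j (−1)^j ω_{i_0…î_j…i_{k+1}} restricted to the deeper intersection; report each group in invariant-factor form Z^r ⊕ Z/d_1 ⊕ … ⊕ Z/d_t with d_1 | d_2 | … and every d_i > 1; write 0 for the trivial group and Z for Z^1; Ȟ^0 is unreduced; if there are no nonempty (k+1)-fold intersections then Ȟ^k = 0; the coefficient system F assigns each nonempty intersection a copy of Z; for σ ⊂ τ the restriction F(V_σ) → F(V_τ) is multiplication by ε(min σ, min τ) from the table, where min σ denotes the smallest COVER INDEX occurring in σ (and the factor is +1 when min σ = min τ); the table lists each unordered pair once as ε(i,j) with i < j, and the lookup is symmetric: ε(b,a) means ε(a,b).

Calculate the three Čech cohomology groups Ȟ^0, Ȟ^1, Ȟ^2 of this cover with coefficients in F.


nonempty intersections:
  V12={g} V13={a} V14={d} V15={f} V23={e} V45={b,c}
C dims 5,6; δ0: rk 5, SNF 1^4·2
Ȟ^0: (5−5)−0=0 ⇒ 0
Ȟ^1: (6−0)−5=1 plus torsion [2] ⇒ Z ⊕ Z/2
Ȟ^2: (0−0)−0=0 ⇒ 0

Ȟ^0 ≅ 0, Ȟ^1 ≅ Z ⊕ Z/2, Ȟ^2 ≅ 0


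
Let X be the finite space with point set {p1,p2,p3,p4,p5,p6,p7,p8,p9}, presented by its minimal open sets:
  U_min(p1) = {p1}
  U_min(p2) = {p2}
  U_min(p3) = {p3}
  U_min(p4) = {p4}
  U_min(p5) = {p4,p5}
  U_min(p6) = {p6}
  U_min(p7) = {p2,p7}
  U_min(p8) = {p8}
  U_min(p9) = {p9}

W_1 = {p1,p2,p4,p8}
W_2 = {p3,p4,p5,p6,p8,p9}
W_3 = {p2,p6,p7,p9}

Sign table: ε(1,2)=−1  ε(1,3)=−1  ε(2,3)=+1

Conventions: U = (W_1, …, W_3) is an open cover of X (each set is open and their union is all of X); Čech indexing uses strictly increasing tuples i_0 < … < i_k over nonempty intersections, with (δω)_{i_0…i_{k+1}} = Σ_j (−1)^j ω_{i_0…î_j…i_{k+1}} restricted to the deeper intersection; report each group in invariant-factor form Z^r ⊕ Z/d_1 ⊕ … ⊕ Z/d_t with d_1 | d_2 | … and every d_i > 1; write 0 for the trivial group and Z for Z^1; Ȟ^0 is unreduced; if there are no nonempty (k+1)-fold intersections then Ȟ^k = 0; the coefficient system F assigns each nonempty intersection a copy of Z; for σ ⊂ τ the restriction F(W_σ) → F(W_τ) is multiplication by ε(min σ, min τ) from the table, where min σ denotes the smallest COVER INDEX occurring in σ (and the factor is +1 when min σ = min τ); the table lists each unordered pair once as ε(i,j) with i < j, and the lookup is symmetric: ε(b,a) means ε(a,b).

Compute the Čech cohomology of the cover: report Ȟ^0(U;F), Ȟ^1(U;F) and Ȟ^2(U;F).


nonempty intersections:
  W12={p4,p8} W13={p2} W23={p6,p9}
C dims 3,3; δ0: rk 2, SNF 1^2
Ȟ^0: (3−2)−0=1 ⇒ Z
Ȟ^1: (3−0)−2=1 ⇒ Z
Ȟ^2: (0−0)−0=0 ⇒ 0

Ȟ^0(U;F) ≅ Z, Ȟ^1(U;F) ≅ Z, Ȟ^2(U;F) ≅ 0


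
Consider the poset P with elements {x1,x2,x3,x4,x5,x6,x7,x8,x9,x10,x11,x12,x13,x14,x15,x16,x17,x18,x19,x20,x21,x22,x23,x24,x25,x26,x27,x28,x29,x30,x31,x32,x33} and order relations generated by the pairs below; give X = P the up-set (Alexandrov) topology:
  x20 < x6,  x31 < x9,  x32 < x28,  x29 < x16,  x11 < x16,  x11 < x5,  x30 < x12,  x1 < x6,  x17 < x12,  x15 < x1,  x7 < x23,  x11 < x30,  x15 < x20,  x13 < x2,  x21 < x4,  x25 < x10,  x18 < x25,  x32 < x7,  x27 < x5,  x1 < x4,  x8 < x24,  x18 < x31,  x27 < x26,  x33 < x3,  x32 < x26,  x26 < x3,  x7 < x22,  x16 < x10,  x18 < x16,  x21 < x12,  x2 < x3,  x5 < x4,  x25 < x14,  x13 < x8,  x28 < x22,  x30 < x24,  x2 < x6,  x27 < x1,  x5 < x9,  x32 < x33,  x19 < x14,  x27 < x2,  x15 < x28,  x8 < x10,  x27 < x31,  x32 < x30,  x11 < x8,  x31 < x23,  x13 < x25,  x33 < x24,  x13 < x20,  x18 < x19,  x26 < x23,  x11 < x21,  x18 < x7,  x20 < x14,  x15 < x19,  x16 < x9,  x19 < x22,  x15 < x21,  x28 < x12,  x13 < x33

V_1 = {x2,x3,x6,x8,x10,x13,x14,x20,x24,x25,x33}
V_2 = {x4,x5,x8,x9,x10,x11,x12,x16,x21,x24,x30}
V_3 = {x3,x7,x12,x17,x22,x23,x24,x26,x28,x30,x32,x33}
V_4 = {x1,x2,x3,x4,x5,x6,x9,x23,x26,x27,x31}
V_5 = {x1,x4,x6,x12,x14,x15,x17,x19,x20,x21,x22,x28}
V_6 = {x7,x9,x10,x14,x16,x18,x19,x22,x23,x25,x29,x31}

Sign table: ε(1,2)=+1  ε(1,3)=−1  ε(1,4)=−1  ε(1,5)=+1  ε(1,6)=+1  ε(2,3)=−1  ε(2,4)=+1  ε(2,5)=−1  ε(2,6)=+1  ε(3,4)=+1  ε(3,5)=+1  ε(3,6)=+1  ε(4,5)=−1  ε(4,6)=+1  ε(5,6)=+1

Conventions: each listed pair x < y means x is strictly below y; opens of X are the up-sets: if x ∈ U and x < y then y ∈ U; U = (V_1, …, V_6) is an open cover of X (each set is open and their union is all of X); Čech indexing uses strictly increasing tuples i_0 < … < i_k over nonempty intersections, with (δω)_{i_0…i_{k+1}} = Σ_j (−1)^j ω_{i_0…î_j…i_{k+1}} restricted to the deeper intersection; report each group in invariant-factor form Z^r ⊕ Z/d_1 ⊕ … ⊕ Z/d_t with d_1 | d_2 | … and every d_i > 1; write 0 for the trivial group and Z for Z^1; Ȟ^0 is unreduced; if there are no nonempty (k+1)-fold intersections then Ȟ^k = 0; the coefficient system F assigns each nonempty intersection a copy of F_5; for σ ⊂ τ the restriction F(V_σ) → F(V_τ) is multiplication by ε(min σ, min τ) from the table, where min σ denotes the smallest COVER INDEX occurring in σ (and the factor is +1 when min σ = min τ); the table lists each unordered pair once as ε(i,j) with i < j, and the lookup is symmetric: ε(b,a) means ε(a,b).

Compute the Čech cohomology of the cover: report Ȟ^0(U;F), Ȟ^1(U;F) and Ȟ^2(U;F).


Ȟ^0 = 0, Ȟ^1 = 0, Ȟ^2 = Z/5

nerve simplices:
  V12={x8,x10,x24} V13={x3,x24,x33} V14={x2,x3,x6} V15={x6,x14,x20} V16={x10,x14,x25} V23={x12,x24,x30} V24={x4,x5,x9} V25={x4,x12,x21} V26={x9,x10,x16} V34={x3,x23,x26} V35={x12,x17,x22,x28} V36={x7,x22,x23} V45={x1,x4,x6} V46={x9,x23,x31} V56={x14,x19,x22}
  V123={x24} V126={x10} V134={x3} V145={x6} V156={x14} V235={x12} V245={x4} V246={x9} V346={x23} V356={x22}
C dims 6,15,10; δ0: rk_F5 6; δ1: rk_F5 9
degree 0: 6−6−0 = 0 → Ȟ^0 ≅ 0
degree 1: 15−9−6 = 0 → Ȟ^1 ≅ 0
degree 2: 10−0−9 = 1 → Ȟ^2 ≅ Z/5


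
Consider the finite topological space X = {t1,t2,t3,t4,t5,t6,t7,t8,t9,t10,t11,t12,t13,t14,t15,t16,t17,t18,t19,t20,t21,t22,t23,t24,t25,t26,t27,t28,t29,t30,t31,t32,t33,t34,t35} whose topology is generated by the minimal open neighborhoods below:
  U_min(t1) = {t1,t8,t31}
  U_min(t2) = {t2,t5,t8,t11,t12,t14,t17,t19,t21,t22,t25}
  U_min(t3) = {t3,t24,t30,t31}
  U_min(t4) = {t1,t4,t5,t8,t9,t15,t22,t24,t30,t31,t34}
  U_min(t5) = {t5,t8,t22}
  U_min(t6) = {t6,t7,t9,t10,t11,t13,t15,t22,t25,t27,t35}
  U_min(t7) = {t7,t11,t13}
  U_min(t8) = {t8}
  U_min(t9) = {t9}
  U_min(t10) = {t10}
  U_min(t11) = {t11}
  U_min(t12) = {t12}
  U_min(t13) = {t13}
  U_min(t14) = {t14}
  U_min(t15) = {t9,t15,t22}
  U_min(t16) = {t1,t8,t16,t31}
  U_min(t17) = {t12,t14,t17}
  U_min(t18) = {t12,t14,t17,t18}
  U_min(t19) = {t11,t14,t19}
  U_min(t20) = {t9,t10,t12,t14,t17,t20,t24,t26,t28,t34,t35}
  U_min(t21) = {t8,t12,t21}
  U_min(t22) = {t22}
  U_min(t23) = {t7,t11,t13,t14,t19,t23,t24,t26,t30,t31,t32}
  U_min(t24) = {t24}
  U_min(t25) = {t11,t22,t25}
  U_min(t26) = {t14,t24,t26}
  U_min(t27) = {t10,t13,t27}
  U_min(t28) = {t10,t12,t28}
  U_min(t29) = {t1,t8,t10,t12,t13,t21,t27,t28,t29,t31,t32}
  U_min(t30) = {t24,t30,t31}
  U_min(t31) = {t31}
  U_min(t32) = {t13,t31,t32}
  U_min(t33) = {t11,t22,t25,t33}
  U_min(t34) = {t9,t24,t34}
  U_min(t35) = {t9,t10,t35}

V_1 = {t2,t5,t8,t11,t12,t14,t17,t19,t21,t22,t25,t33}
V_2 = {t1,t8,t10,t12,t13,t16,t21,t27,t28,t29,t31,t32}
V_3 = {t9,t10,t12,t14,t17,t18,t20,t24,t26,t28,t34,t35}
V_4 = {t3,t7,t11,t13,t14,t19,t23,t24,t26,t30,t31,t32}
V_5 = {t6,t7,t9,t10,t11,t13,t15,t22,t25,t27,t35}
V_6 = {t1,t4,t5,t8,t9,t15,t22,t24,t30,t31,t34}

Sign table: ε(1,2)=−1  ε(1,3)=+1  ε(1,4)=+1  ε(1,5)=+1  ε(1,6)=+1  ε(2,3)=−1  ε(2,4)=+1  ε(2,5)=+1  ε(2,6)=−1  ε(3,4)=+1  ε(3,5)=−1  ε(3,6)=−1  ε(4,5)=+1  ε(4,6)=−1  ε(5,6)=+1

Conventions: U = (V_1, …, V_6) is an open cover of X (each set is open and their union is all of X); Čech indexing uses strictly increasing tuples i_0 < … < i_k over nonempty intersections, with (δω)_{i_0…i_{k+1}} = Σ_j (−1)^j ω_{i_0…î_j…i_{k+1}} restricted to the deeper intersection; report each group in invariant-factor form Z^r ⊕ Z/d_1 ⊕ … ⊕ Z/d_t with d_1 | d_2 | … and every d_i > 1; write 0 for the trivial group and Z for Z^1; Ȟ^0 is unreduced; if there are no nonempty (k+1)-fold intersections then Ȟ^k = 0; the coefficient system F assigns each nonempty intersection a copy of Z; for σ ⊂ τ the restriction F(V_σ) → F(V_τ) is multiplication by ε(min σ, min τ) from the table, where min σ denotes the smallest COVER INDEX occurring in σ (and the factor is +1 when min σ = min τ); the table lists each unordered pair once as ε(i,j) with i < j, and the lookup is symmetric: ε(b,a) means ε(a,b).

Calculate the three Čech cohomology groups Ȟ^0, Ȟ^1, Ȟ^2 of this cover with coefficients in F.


nonempty intersections:
  V12={t8,t12,t21} V13={t12,t14,t17} V14={t11,t14,t19} V15={t11,t22,t25} V16={t5,t8,t22} V23={t10,t12,t28} V24={t13,t31,t32} V25={t10,t13,t27} V26={t1,t8,t31} V34={t14,t24,t26} V35={t9,t10,t35} V36={t9,t24,t34} V45={t7,t11,t13} V46={t24,t30,t31} V56={t9,t15,t22}
  V123={t12} V126={t8} V134={t14} V145={t11} V156={t22} V235={t10} V245={t13} V246={t31} V346={t24} V356={t9}
C dims 6,15,10; δ0: rk 6, SNF 1^5·2; δ1: rk 9, SNF 1^9
Ȟ^0: (6−6)−0=0 ⇒ 0
Ȟ^1: (15−9)−6=0 plus torsion [2] ⇒ Z/2
Ȟ^2: (10−0)−9=1 ⇒ Z

Ȟ^0 = 0; Ȟ^1 = Z/2; Ȟ^2 = Z


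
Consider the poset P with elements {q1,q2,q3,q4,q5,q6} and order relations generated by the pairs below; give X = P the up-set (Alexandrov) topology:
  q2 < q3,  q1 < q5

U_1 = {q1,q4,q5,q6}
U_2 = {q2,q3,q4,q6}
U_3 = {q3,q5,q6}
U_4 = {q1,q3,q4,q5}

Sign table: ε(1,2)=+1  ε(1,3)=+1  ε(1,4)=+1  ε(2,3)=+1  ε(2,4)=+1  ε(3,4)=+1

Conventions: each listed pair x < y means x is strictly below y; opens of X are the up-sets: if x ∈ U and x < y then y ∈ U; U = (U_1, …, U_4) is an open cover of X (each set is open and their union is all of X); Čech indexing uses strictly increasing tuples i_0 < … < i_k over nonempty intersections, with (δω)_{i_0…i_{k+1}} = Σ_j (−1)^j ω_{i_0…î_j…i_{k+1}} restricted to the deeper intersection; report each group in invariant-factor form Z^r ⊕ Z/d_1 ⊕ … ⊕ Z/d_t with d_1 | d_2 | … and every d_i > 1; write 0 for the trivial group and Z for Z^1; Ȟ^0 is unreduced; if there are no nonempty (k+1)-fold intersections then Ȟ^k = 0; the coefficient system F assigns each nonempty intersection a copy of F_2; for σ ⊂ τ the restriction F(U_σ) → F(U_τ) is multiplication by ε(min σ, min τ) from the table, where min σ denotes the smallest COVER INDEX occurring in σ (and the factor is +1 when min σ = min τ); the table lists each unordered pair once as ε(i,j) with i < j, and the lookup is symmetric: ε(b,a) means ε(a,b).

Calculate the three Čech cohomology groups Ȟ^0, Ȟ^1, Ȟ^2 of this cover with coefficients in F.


Ȟ^0 ≅ Z/2, Ȟ^1 ≅ 0 and Ȟ^2 ≅ Z/2

nonempty overlaps:
  U12={q4,q6} U13={q5,q6} U14={q1,q4,q5} U23={q3,q6} U24={q3,q4} U34={q3,q5}
  U123={q6} U124={q4} U134={q5} U234={q3}
C dims 4,6,4; δ0: rk_F2 3; δ1: rk_F2 3
degree 0: 4−3−0 = 1 → Ȟ^0 ≅ Z/2
degree 1: 6−3−3 = 0 → Ȟ^1 ≅ 0
degree 2: 4−0−3 = 1 → Ȟ^2 ≅ Z/2


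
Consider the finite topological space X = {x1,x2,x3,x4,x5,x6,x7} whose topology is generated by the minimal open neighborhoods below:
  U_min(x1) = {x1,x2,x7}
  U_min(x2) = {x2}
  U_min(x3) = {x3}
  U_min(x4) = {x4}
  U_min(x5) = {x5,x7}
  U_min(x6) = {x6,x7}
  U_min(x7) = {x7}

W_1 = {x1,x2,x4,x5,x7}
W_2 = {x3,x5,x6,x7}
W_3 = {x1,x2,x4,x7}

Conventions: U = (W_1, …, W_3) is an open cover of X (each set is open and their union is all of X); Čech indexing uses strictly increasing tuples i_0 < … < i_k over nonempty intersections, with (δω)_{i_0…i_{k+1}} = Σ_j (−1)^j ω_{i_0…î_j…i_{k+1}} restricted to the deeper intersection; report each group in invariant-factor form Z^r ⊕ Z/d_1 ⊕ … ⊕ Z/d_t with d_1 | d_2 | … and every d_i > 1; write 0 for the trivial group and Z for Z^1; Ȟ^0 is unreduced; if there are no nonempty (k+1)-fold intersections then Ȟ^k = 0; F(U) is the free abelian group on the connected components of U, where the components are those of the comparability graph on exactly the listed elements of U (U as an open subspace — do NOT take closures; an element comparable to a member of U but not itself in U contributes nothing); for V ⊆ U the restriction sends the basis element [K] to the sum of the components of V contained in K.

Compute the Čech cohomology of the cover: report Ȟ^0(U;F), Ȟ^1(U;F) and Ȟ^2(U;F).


Ȟ^0(U;F) ≅ Z^3,  Ȟ^1(U;F) ≅ 0,  Ȟ^2(U;F) ≅ 0

nerve simplices:
  W12={x5,x7} W13={x1,x2,x4,x7} W23={x7}
  W123={x7}
components per intersection:
  W1: {x1,x2,x5,x7} {x4}
  W2: {x3} {x5,x6,x7}
  W3: {x1,x2,x7} {x4}
  W12: {x5,x7}
  W13: {x1,x2,x7} {x4}
  W23: {x7}
  W123: {x7}
C dims 6,4,1; δ0: rk 3, SNF 1^3; δ1: rk 1, SNF 1^1
degree 0: 6−3−0 = 3 → Ȟ^0 ≅ Z^3
degree 1: 4−1−3 = 0 → Ȟ^1 ≅ 0
degree 2: 1−0−1 = 0 → Ȟ^2 ≅ 0


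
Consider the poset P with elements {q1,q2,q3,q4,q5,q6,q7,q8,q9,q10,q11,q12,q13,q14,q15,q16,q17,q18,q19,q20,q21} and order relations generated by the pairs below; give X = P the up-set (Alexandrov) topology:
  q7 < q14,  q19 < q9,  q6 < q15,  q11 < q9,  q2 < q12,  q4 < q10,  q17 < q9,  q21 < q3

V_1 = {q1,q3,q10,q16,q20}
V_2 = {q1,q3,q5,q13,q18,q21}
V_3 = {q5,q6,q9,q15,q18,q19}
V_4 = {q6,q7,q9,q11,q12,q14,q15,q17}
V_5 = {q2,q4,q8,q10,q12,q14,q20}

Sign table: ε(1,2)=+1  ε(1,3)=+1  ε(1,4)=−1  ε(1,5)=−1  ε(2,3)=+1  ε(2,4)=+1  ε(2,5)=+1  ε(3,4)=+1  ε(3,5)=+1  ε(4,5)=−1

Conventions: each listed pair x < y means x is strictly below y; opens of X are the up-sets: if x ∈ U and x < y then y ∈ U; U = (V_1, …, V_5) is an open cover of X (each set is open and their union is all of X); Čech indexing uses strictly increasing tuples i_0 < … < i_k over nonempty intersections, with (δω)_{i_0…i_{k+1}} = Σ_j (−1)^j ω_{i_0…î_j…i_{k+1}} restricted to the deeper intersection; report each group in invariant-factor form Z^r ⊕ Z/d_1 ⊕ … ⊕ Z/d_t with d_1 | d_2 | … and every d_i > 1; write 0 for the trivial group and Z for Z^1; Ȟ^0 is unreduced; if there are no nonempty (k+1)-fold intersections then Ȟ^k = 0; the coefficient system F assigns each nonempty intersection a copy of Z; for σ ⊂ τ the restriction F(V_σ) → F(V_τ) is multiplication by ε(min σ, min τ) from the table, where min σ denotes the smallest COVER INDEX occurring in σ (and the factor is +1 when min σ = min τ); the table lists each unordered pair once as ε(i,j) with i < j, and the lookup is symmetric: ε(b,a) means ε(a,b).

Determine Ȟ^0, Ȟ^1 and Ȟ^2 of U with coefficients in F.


Ȟ^0(U;F) ≅ Z, Ȟ^1(U;F) ≅ Z and Ȟ^2(U;F) ≅ 0

cover nerve:
  V12={q1,q3} V15={q10,q20} V23={q5,q18} V34={q6,q9,q15} V45={q12,q14}
C dims 5,5; δ0: rk 4, SNF 1^4
Ȟ^0: (5−4)−0=1 ⇒ Z
Ȟ^1: (5−0)−4=1 ⇒ Z
Ȟ^2: (0−0)−0=0 ⇒ 0


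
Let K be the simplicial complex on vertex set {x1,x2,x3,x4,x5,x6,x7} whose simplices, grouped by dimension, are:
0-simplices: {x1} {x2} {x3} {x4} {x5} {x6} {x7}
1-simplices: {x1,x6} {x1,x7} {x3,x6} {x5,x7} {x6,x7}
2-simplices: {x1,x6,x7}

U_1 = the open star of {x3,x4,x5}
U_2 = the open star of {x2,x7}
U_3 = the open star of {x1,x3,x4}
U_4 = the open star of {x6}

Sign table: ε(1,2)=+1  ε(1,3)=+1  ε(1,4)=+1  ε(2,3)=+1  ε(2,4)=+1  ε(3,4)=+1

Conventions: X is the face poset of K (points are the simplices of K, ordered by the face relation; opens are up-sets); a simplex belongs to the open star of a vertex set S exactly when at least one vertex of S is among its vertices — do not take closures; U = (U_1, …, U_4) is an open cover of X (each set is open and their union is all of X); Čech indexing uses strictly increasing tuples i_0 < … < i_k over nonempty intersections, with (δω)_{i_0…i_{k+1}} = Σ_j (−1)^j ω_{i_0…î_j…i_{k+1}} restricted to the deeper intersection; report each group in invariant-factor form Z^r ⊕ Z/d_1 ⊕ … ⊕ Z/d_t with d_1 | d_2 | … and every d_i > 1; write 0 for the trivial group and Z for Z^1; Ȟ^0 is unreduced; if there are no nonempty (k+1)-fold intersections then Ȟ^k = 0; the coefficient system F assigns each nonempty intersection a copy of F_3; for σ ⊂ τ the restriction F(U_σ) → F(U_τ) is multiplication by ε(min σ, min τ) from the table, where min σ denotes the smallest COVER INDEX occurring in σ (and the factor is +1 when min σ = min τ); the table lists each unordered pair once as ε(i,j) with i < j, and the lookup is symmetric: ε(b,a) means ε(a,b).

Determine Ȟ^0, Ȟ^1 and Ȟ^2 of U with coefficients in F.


Ȟ^0 ≅ Z/3,  Ȟ^1 ≅ Z/3,  Ȟ^2 ≅ 0

nonempty overlaps:
  U1={{x3},{x4},{x5},{x3,x6},{x5,x7}} U2={{x2},{x7},{x1,x7},{x5,x7},{x6,x7},{x1,x6,x7}} U3={{x1},{x3},{x4},{x1,x6},{x1,x7},{x3,x6},{x1,x6,x7}} U4={{x6},{x1,x6},{x3,x6},{x6,x7},{x1,x6,x7}}
  U12={{x5,x7}} U13={{x3},{x4},{x3,x6}} U14={{x3,x6}} U23={{x1,x7},{x1,x6,x7}} U24={{x6,x7},{x1,x6,x7}} U34={{x1,x6},{x3,x6},{x1,x6,x7}}
  U134={{x3,x6}} U234={{x1,x6,x7}}
C dims 4,6,2; δ0: rk_F3 3; δ1: rk_F3 2
degree 0: 4−3−0 = 1 → Ȟ^0 ≅ Z/3
degree 1: 6−2−3 = 1 → Ȟ^1 ≅ Z/3
degree 2: 2−0−2 = 0 → Ȟ^2 ≅ 0
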